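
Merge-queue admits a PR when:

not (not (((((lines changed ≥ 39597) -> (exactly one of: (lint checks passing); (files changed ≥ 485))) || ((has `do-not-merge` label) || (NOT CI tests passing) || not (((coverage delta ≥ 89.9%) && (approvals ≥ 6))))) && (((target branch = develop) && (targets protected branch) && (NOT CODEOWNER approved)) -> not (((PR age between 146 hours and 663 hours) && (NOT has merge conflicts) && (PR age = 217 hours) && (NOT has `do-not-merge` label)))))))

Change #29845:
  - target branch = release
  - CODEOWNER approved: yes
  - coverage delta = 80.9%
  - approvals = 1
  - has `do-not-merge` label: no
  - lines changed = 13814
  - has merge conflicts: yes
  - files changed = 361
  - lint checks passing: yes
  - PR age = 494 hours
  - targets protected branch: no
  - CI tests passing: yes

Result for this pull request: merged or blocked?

Atomic conditions:
  lines changed ≥ 39597: 13814 ≥ 39597 is false
  lint checks passing: yes → true
  files changed ≥ 485: 361 ≥ 485 is false
  has `do-not-merge` label: no → false
  NOT CI tests passing: yes → false
  coverage delta ≥ 89.9%: 80.9 ≥ 89.9 is false
  approvals ≥ 6: 1 ≥ 6 is false
  target branch = develop: release == develop is false
  targets protected branch: no → false
  NOT CODEOWNER approved: yes → false
  PR age between 146 hours and 663 hours: 494 in [146, 663] is true
  NOT has merge conflicts: yes → false
  PR age = 217 hours: 494 == 217 is false
  NOT has `do-not-merge` label: no → true
Combine:
[1.1.1.1.2] exactly-one(true, false) = true
[1.1.1.1] false → true (antecedent false ⇒ implication holds) = true
[1.1.1.2.3.1] false AND false = false
[1.1.1.2.3] NOT false = true
[1.1.1.2] false OR false OR true = true
[1.1.1] true OR true = true
[1.1.2.1] false AND false AND false = false
[1.1.2.2.1] true AND false AND false AND true = false
[1.1.2.2] NOT false = true
[1.1.2] false → true (antecedent false ⇒ implication holds) = true
[1.1] true AND true = true
[1] NOT true = false
[root] NOT false = true
Overall: true → merged

Merged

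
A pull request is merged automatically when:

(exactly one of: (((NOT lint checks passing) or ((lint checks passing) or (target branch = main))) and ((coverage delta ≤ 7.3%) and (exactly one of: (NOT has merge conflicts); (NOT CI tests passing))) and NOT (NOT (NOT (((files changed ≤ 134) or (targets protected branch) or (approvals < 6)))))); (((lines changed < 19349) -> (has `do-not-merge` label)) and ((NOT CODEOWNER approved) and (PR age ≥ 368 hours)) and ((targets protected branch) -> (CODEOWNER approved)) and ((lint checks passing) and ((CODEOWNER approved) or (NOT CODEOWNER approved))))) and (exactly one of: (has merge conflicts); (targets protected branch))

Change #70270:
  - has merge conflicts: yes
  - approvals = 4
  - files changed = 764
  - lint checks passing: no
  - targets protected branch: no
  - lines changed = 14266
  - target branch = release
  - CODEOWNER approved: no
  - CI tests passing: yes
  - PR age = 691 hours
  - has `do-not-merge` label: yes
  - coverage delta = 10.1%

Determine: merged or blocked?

Atomic conditions:
  NOT lint checks passing: no → true
  lint checks passing: no → false
  target branch = main: release == main is false
  coverage delta ≤ 7.3%: 10.1 ≤ 7.3 is false
  NOT has merge conflicts: yes → false
  NOT CI tests passing: yes → false
  files changed ≤ 134: 764 ≤ 134 is false
  targets protected branch: no → false
  approvals < 6: 4 < 6 is true
  lines changed < 19349: 14266 < 19349 is true
  has `do-not-merge` label: yes → true
  NOT CODEOWNER approved: no → true
  PR age ≥ 368 hours: 691 ≥ 368 is true
  CODEOWNER approved: no → false
  has merge conflicts: yes → true
Combine:
[1.1.1.2] false OR false = false
[1.1.1] true OR false = true
[1.1.2.2] exactly-one(false, false) = false
[1.1.2] false AND false = false
[1.1.3.1.1.1] false OR false OR true = true
[1.1.3.1.1] NOT true = false
[1.1.3.1] NOT false = true
[1.1.3] NOT true = false
[1.1] true AND false AND false = false
[1.2.1] true → true = true
[1.2.2] true AND true = true
[1.2.3] false → false (antecedent false ⇒ implication holds) = true
[1.2.4.2] false OR true = true
[1.2.4] false AND true = false
[1.2] true AND true AND true AND false = false
[1] exactly-one(false, false) = false
[2] exactly-one(true, false) = true
[root] false AND true = false
Overall: false → blocked

Blocked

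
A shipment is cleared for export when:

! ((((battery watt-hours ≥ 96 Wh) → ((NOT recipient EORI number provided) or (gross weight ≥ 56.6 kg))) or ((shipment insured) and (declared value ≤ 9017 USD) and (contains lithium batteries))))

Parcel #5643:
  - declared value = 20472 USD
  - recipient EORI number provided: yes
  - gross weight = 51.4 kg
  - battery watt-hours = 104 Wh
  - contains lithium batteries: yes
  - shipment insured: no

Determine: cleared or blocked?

Atomic conditions:
  battery watt-hours ≥ 96 Wh: 104 ≥ 96 is true
  NOT recipient EORI number provided: yes → false
  gross weight ≥ 56.6 kg: 51.4 ≥ 56.6 is false
  shipment insured: no → false
  declared value ≤ 9017 USD: 20472 ≤ 9017 is false
  contains lithium batteries: yes → true
Combine:
[1.1.2] false OR false = false
[1.1] true → false = false
[1.2] false AND false AND true = false
[1] false OR false = false
[root] NOT false = true
Overall: true → cleared

Cleared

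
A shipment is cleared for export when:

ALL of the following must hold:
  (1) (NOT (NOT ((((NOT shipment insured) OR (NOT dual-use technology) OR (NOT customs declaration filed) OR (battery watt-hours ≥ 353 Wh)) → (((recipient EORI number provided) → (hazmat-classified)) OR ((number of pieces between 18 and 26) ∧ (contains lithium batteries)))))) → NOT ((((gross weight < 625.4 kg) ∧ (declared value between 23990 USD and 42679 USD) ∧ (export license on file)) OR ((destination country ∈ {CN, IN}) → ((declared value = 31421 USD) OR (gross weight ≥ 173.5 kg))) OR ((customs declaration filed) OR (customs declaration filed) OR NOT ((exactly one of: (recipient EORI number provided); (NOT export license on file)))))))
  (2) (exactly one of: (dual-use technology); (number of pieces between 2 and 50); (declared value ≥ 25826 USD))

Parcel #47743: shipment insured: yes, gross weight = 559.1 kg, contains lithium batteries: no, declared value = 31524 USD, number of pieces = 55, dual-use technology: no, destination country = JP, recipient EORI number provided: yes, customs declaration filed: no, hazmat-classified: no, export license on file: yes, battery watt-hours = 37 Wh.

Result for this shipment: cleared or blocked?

Atomic conditions:
  NOT shipment insured: yes → false
  NOT dual-use technology: no → true
  NOT customs declaration filed: no → true
  battery watt-hours ≥ 353 Wh: 37 ≥ 353 is false
  recipient EORI number provided: yes → true
  hazmat-classified: no → false
  number of pieces between 18 and 26: 55 in [18, 26] is false
  contains lithium batteries: no → false
  gross weight < 625.4 kg: 559.1 < 625.4 is true
  declared value between 23990 USD and 42679 USD: 31524 in [23990, 42679] is true
  export license on file: yes → true
  destination country ∈ {CN, IN}: JP is not in the set → false
  declared value = 31421 USD: 31524 == 31421 is false
  gross weight ≥ 173.5 kg: 559.1 ≥ 173.5 is true
  customs declaration filed: no → false
  NOT export license on file: yes → false
  dual-use technology: no → false
  number of pieces between 2 and 50: 55 in [2, 50] is false
  declared value ≥ 25826 USD: 31524 ≥ 25826 is true
Combine:
[1.1.1.1.1] false OR true OR true OR false = true
[1.1.1.1.2.1] true → false = false
[1.1.1.1.2.2] false AND false = false
[1.1.1.1.2] false OR false = false
[1.1.1.1] true → false = false
[1.1.1] NOT false = true
[1.1] NOT true = false
[1.2.1.1] true AND true AND true = true
[1.2.1.2.2] false OR true = true
[1.2.1.2] false → true (antecedent false ⇒ implication holds) = true
[1.2.1.3.3.1] exactly-one(true, false) = true
[1.2.1.3.3] NOT true = false
[1.2.1.3] false OR false OR false = false
[1.2.1] true OR true OR false = true
[1.2] NOT true = false
[1] false → false (antecedent false ⇒ implication holds) = true
[2] exactly-one(false, false, true) = true
[root] true AND true = true
Overall: true → cleared

Cleared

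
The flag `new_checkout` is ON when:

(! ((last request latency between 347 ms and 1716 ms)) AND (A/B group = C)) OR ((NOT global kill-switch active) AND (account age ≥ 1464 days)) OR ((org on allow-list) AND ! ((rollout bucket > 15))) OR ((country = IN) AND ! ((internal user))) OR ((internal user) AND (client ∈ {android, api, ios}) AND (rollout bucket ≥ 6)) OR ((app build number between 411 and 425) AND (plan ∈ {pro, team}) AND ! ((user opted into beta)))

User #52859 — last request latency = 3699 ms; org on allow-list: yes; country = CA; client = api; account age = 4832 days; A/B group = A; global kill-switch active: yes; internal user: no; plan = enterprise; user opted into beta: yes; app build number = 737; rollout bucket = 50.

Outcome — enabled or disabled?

Atomic conditions:
  last request latency between 347 ms and 1716 ms: 3699 in [347, 1716] is false
  A/B group = C: A == C is false
  NOT global kill-switch active: yes → false
  account age ≥ 1464 days: 4832 ≥ 1464 is true
  org on allow-list: yes → true
  rollout bucket > 15: 50 > 15 is true
  country = IN: CA == IN is false
  internal user: no → false
  client ∈ {android, api, ios}: api is in the set → true
  rollout bucket ≥ 6: 50 ≥ 6 is true
  app build number between 411 and 425: 737 in [411, 425] is false
  plan ∈ {pro, team}: enterprise is not in the set → false
  user opted into beta: yes → true
Combine:
[1.1] NOT false = true
[1] true AND false = false
[2] false AND true = false
[3.2] NOT true = false
[3] true AND false = false
[4.2] NOT false = true
[4] false AND true = false
[5] false AND true AND true = false
[6.3] NOT true = false
[6] false AND false AND false = false
[root] false OR false OR false OR false OR false OR false = false
Overall: false → disabled

Disabled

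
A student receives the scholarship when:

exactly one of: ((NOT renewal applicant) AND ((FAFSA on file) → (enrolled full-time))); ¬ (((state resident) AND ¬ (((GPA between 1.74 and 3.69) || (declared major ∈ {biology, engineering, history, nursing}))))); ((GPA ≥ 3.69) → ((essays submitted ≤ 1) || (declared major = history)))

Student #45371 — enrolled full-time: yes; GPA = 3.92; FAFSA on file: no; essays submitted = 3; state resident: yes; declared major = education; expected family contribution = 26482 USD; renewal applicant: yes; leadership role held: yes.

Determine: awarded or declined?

Declined

Atomic conditions:
  NOT renewal applicant: yes → false
  FAFSA on file: no → false
  enrolled full-time: yes → true
  state resident: yes → true
  GPA between 1.74 and 3.69: 3.92 in [1.74, 3.69] is false
  declared major ∈ {biology, engineering, history, nursing}: education is not in the set → false
  GPA ≥ 3.69: 3.92 ≥ 3.69 is true
  essays submitted ≤ 1: 3 ≤ 1 is false
  declared major = history: education == history is false
Combine:
[1.2] false → true (antecedent false ⇒ implication holds) = true
[1] false AND true = false
[2.1.2.1] false OR false = false
[2.1.2] NOT false = true
[2.1] true AND true = true
[2] NOT true = false
[3.2] false OR false = false
[3] true → false = false
[root] exactly-one(false, false, false) = false
Overall: false → declined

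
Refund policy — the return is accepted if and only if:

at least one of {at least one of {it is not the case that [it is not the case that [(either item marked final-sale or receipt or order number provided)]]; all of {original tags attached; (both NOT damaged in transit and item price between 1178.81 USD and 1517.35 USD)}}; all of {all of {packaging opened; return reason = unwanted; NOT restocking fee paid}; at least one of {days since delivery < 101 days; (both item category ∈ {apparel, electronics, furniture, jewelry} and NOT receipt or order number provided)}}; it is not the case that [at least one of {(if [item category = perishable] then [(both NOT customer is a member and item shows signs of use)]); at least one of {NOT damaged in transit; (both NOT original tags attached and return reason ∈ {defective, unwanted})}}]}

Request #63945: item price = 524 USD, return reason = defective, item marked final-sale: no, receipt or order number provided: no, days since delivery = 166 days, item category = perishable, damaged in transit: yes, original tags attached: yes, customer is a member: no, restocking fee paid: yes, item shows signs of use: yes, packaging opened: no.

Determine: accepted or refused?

Atomic conditions:
  item marked final-sale: no → false
  receipt or order number provided: no → false
  original tags attached: yes → true
  NOT damaged in transit: yes → false
  item price between 1178.81 USD and 1517.35 USD: 524 in [1178.81, 1517.35] is false
  packaging opened: no → false
  return reason = unwanted: defective == unwanted is false
  NOT restocking fee paid: yes → false
  days since delivery < 101 days: 166 < 101 is false
  item category ∈ {apparel, electronics, furniture, jewelry}: perishable is not in the set → false
  NOT receipt or order number provided: no → true
  item category = perishable: perishable == perishable is true
  NOT customer is a member: no → true
  item shows signs of use: yes → true
  NOT original tags attached: yes → false
  return reason ∈ {defective, unwanted}: defective is in the set → true
Combine:
[1.1.1.1] false OR false = false
[1.1.1] NOT false = true
[1.1] NOT true = false
[1.2.2] false AND false = false
[1.2] true AND false = false
[1] false OR false = false
[2.1] false AND false AND false = false
[2.2.2] false AND true = false
[2.2] false OR false = false
[2] false AND false = false
[3.1.1.2] true AND true = true
[3.1.1] true → true = true
[3.1.2.2] false AND true = false
[3.1.2] false OR false = false
[3.1] true OR false = true
[3] NOT true = false
[root] false OR false OR false = false
Overall: false → refused

Refused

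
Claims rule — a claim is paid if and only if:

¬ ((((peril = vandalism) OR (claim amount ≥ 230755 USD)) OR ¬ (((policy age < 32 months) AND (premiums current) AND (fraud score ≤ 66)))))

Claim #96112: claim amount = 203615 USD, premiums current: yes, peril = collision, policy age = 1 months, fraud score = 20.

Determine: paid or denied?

Atomic conditions:
  peril = vandalism: collision == vandalism is false
  claim amount ≥ 230755 USD: 203615 ≥ 230755 is false
  policy age < 32 months: 1 < 32 is true
  premiums current: yes → true
  fraud score ≤ 66: 20 ≤ 66 is true
Combine:
[1.1] false OR false = false
[1.2.1] true AND true AND true = true
[1.2] NOT true = false
[1] false OR false = false
[root] NOT false = true
Overall: true → paid

Paid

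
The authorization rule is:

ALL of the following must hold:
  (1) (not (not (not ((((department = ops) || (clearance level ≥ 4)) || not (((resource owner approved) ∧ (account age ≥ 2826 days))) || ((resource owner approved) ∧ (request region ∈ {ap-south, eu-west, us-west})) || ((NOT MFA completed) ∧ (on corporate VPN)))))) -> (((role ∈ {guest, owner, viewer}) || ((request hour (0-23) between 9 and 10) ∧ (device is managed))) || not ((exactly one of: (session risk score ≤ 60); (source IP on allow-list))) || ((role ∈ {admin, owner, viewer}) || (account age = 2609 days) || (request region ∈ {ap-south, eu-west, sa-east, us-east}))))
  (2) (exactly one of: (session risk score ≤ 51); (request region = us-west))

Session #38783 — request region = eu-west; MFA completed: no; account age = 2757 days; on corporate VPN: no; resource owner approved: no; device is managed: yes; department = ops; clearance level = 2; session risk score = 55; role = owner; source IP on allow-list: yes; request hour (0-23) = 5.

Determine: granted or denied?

Atomic conditions:
  department = ops: ops == ops is true
  clearance level ≥ 4: 2 ≥ 4 is false
  resource owner approved: no → false
  account age ≥ 2826 days: 2757 ≥ 2826 is false
  request region ∈ {ap-south, eu-west, us-west}: eu-west is in the set → true
  NOT MFA completed: no → true
  on corporate VPN: no → false
  role ∈ {guest, owner, viewer}: owner is in the set → true
  request hour (0-23) between 9 and 10: 5 in [9, 10] is false
  device is managed: yes → true
  session risk score ≤ 60: 55 ≤ 60 is true
  source IP on allow-list: yes → true
  role ∈ {admin, owner, viewer}: owner is in the set → true
  account age = 2609 days: 2757 == 2609 is false
  request region ∈ {ap-south, eu-west, sa-east, us-east}: eu-west is in the set → true
  session risk score ≤ 51: 55 ≤ 51 is false
  request region = us-west: eu-west == us-west is false
Combine:
[1.1.1.1.1.1] true OR false = true
[1.1.1.1.1.2.1] false AND false = false
[1.1.1.1.1.2] NOT false = true
[1.1.1.1.1.3] false AND true = false
[1.1.1.1.1.4] true AND false = false
[1.1.1.1.1] true OR true OR false OR false = true
[1.1.1.1] NOT true = false
[1.1.1] NOT false = true
[1.1] NOT true = false
[1.2.1.2] false AND true = false
[1.2.1] true OR false = true
[1.2.2.1] exactly-one(true, true) = false
[1.2.2] NOT false = true
[1.2.3] true OR false OR true = true
[1.2] true OR true OR true = true
[1] false → true (antecedent false ⇒ implication holds) = true
[2] exactly-one(false, false) = false
[root] true AND false = false
Overall: false → denied

Denied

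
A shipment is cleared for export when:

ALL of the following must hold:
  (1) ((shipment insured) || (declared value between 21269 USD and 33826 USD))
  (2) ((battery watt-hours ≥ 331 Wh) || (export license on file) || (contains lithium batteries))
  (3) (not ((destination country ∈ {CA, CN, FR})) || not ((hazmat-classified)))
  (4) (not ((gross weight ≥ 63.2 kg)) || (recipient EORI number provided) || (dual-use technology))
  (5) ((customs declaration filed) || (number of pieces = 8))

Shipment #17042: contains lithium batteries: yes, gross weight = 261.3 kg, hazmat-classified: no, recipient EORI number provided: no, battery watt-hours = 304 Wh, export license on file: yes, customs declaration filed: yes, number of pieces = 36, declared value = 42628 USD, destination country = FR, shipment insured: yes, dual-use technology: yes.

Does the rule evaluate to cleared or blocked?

Atomic conditions:
  shipment insured: yes → true
  declared value between 21269 USD and 33826 USD: 42628 in [21269, 33826] is false
  battery watt-hours ≥ 331 Wh: 304 ≥ 331 is false
  export license on file: yes → true
  contains lithium batteries: yes → true
  destination country ∈ {CA, CN, FR}: FR is in the set → true
  hazmat-classified: no → false
  gross weight ≥ 63.2 kg: 261.3 ≥ 63.2 is true
  recipient EORI number provided: no → false
  dual-use technology: yes → true
  customs declaration filed: yes → true
  number of pieces = 8: 36 == 8 is false
Combine:
[1] true OR false = true
[2] false OR true OR true = true
[3.1] NOT true = false
[3.2] NOT false = true
[3] false OR true = true
[4.1] NOT true = false
[4] false OR false OR true = true
[5] true OR false = true
[root] true AND true AND true AND true AND true = true
Overall: true → cleared

Cleared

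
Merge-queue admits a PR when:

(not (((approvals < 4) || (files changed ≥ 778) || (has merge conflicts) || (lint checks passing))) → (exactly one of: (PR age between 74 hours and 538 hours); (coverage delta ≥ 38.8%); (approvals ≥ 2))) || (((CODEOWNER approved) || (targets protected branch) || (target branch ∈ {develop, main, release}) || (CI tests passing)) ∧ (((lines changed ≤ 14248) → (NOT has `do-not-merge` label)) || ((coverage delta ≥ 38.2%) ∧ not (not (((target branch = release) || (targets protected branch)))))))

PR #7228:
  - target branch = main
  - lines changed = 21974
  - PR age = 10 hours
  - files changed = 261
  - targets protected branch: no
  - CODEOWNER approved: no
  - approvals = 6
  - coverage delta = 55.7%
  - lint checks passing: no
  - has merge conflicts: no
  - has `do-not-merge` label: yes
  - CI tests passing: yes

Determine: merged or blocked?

Atomic conditions:
  approvals < 4: 6 < 4 is false
  files changed ≥ 778: 261 ≥ 778 is false
  has merge conflicts: no → false
  lint checks passing: no → false
  PR age between 74 hours and 538 hours: 10 in [74, 538] is false
  coverage delta ≥ 38.8%: 55.7 ≥ 38.8 is true
  approvals ≥ 2: 6 ≥ 2 is true
  CODEOWNER approved: no → false
  targets protected branch: no → false
  target branch ∈ {develop, main, release}: main is in the set → true
  CI tests passing: yes → true
  lines changed ≤ 14248: 21974 ≤ 14248 is false
  NOT has `do-not-merge` label: yes → false
  coverage delta ≥ 38.2%: 55.7 ≥ 38.2 is true
  target branch = release: main == release is false
Combine:
[1.1.1] false OR false OR false OR false = false
[1.1] NOT false = true
[1.2] exactly-one(false, true, true) = false
[1] true → false = false
[2.1] false OR false OR true OR true = true
[2.2.1] false → false (antecedent false ⇒ implication holds) = true
[2.2.2.2.1.1] false OR false = false
[2.2.2.2.1] NOT false = true
[2.2.2.2] NOT true = false
[2.2.2] true AND false = false
[2.2] true OR false = true
[2] true AND true = true
[root] false OR true = true
Overall: true → merged

Merged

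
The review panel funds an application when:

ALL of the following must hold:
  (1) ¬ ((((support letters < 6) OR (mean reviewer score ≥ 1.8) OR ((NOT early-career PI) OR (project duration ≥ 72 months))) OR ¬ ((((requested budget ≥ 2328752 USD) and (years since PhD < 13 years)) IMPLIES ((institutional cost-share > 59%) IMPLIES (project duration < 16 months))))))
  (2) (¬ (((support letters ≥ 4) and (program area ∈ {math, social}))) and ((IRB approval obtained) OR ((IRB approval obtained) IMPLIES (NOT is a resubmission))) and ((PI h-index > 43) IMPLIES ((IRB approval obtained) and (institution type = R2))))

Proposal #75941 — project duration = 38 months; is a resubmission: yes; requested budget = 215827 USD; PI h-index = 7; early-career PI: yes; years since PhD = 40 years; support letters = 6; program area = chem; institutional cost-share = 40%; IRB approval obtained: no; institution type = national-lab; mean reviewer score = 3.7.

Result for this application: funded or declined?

Declined

Atomic conditions:
  support letters < 6: 6 < 6 is false
  mean reviewer score ≥ 1.8: 3.7 ≥ 1.8 is true
  NOT early-career PI: yes → false
  project duration ≥ 72 months: 38 ≥ 72 is false
  requested budget ≥ 2328752 USD: 215827 ≥ 2328752 is false
  years since PhD < 13 years: 40 < 13 is false
  institutional cost-share > 59%: 40 > 59 is false
  project duration < 16 months: 38 < 16 is false
  support letters ≥ 4: 6 ≥ 4 is true
  program area ∈ {math, social}: chem is not in the set → false
  IRB approval obtained: no → false
  NOT is a resubmission: yes → false
  PI h-index > 43: 7 > 43 is false
  institution type = R2: national-lab == R2 is false
Combine:
[1.1.1.3] false OR false = false
[1.1.1] false OR true OR false = true
[1.1.2.1.1] false AND false = false
[1.1.2.1.2] false → false (antecedent false ⇒ implication holds) = true
[1.1.2.1] false → true (antecedent false ⇒ implication holds) = true
[1.1.2] NOT true = false
[1.1] true OR false = true
[1] NOT true = false
[2.1.1] true AND false = false
[2.1] NOT false = true
[2.2.2] false → false (antecedent false ⇒ implication holds) = true
[2.2] false OR true = true
[2.3.2] false AND false = false
[2.3] false → false (antecedent false ⇒ implication holds) = true
[2] true AND true AND true = true
[root] false AND true = false
Overall: false → declined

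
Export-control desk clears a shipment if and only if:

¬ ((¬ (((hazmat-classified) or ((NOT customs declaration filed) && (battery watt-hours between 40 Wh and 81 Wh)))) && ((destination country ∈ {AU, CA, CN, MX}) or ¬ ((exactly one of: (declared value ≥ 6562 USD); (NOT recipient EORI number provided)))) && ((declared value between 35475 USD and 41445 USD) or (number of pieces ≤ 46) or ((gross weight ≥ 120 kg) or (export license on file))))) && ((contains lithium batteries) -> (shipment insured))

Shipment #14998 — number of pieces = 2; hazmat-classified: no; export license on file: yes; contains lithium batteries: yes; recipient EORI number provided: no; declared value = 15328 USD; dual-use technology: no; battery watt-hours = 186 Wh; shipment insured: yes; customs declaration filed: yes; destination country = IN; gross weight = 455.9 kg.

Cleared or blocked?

Blocked

Atomic conditions:
  hazmat-classified: no → false
  NOT customs declaration filed: yes → false
  battery watt-hours between 40 Wh and 81 Wh: 186 in [40, 81] is false
  destination country ∈ {AU, CA, CN, MX}: IN is not in the set → false
  declared value ≥ 6562 USD: 15328 ≥ 6562 is true
  NOT recipient EORI number provided: no → true
  declared value between 35475 USD and 41445 USD: 15328 in [35475, 41445] is false
  number of pieces ≤ 46: 2 ≤ 46 is true
  gross weight ≥ 120 kg: 455.9 ≥ 120 is true
  export license on file: yes → true
  contains lithium batteries: yes → true
  shipment insured: yes → true
Combine:
[1.1.1.1.2] false AND false = false
[1.1.1.1] false OR false = false
[1.1.1] NOT false = true
[1.1.2.2.1] exactly-one(true, true) = false
[1.1.2.2] NOT false = true
[1.1.2] false OR true = true
[1.1.3.3] true OR true = true
[1.1.3] false OR true OR true = true
[1.1] true AND true AND true = true
[1] NOT true = false
[2] true → true = true
[root] false AND true = false
Overall: false → blocked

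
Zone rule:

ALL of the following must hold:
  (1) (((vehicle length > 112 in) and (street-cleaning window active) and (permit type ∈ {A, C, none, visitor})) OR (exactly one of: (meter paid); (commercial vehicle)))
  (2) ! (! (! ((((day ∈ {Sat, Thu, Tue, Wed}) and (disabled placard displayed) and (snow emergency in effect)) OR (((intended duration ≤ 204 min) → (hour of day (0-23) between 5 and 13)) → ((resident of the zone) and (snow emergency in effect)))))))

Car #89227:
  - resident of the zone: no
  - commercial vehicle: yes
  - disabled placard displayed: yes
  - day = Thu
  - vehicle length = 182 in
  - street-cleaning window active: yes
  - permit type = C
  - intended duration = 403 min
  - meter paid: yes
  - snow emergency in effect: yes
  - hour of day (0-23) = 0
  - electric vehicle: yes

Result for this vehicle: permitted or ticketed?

Ticketed

Atomic conditions:
  vehicle length > 112 in: 182 > 112 is true
  street-cleaning window active: yes → true
  permit type ∈ {A, C, none, visitor}: C is in the set → true
  meter paid: yes → true
  commercial vehicle: yes → true
  day ∈ {Sat, Thu, Tue, Wed}: Thu is in the set → true
  disabled placard displayed: yes → true
  snow emergency in effect: yes → true
  intended duration ≤ 204 min: 403 ≤ 204 is false
  hour of day (0-23) between 5 and 13: 0 in [5, 13] is false
  resident of the zone: no → false
Combine:
[1.1] true AND true AND true = true
[1.2] exactly-one(true, true) = false
[1] true OR false = true
[2.1.1.1.1] true AND true AND true = true
[2.1.1.1.2.1] false → false (antecedent false ⇒ implication holds) = true
[2.1.1.1.2.2] false AND true = false
[2.1.1.1.2] true → false = false
[2.1.1.1] true OR false = true
[2.1.1] NOT true = false
[2.1] NOT false = true
[2] NOT true = false
[root] true AND false = false
Overall: false → ticketed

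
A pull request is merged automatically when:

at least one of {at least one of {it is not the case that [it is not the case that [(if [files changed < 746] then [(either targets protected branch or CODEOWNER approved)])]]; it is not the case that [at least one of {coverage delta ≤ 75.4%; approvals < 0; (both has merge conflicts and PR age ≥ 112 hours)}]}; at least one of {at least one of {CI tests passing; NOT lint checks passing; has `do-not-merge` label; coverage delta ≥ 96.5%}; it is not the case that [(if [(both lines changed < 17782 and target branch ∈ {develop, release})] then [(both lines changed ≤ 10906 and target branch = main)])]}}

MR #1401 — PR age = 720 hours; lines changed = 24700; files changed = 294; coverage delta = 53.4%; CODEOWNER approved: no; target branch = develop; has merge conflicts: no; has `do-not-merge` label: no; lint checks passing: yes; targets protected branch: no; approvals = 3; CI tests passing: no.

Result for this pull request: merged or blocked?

Blocked

Atomic conditions:
  files changed < 746: 294 < 746 is true
  targets protected branch: no → false
  CODEOWNER approved: no → false
  coverage delta ≤ 75.4%: 53.4 ≤ 75.4 is true
  approvals < 0: 3 < 0 is false
  has merge conflicts: no → false
  PR age ≥ 112 hours: 720 ≥ 112 is true
  CI tests passing: no → false
  NOT lint checks passing: yes → false
  has `do-not-merge` label: no → false
  coverage delta ≥ 96.5%: 53.4 ≥ 96.5 is false
  lines changed < 17782: 24700 < 17782 is false
  target branch ∈ {develop, release}: develop is in the set → true
  lines changed ≤ 10906: 24700 ≤ 10906 is false
  target branch = main: develop == main is false
Combine:
[1.1.1.1.2] false OR false = false
[1.1.1.1] true → false = false
[1.1.1] NOT false = true
[1.1] NOT true = false
[1.2.1.3] false AND true = false
[1.2.1] true OR false OR false = true
[1.2] NOT true = false
[1] false OR false = false
[2.1] false OR false OR false OR false = false
[2.2.1.1] false AND true = false
[2.2.1.2] false AND false = false
[2.2.1] false → false (antecedent false ⇒ implication holds) = true
[2.2] NOT true = false
[2] false OR false = false
[root] false OR false = false
Overall: false → blocked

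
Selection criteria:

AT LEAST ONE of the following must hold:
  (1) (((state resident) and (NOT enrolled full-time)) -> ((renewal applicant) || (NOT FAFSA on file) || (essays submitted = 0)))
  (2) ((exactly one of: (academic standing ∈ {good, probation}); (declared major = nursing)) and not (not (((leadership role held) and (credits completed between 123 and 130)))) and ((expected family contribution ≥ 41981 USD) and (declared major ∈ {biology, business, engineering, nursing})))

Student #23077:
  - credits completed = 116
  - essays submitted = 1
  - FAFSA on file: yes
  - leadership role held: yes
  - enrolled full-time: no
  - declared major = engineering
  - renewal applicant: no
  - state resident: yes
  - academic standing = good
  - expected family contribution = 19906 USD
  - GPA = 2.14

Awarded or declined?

Atomic conditions:
  state resident: yes → true
  NOT enrolled full-time: no → true
  renewal applicant: no → false
  NOT FAFSA on file: yes → false
  essays submitted = 0: 1 == 0 is false
  academic standing ∈ {good, probation}: good is in the set → true
  declared major = nursing: engineering == nursing is false
  leadership role held: yes → true
  credits completed between 123 and 130: 116 in [123, 130] is false
  expected family contribution ≥ 41981 USD: 19906 ≥ 41981 is false
  declared major ∈ {biology, business, engineering, nursing}: engineering is in the set → true
Combine:
[1.1] true AND true = true
[1.2] false OR false OR false = false
[1] true → false = false
[2.1] exactly-one(true, false) = true
[2.2.1.1] true AND false = false
[2.2.1] NOT false = true
[2.2] NOT true = false
[2.3] false AND true = false
[2] true AND false AND false = false
[root] false OR false = false
Overall: false → declined

Declined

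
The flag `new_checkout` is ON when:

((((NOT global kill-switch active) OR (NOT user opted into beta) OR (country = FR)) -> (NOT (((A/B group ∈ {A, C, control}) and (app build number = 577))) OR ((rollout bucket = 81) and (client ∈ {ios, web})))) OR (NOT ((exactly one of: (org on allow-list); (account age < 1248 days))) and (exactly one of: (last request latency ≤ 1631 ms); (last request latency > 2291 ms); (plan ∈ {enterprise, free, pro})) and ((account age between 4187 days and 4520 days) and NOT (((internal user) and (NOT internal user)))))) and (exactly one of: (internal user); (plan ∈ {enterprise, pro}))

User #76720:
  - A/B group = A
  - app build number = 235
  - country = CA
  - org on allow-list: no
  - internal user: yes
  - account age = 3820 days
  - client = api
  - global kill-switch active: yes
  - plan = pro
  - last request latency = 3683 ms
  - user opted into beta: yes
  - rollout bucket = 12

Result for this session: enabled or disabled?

Atomic conditions:
  NOT global kill-switch active: yes → false
  NOT user opted into beta: yes → false
  country = FR: CA == FR is false
  A/B group ∈ {A, C, control}: A is in the set → true
  app build number = 577: 235 == 577 is false
  rollout bucket = 81: 12 == 81 is false
  client ∈ {ios, web}: api is not in the set → false
  org on allow-list: no → false
  account age < 1248 days: 3820 < 1248 is false
  last request latency ≤ 1631 ms: 3683 ≤ 1631 is false
  last request latency > 2291 ms: 3683 > 2291 is true
  plan ∈ {enterprise, free, pro}: pro is in the set → true
  account age between 4187 days and 4520 days: 3820 in [4187, 4520] is false
  internal user: yes → true
  NOT internal user: yes → false
  plan ∈ {enterprise, pro}: pro is in the set → true
Combine:
[1.1.1] false OR false OR false = false
[1.1.2.1.1] true AND false = false
[1.1.2.1] NOT false = true
[1.1.2.2] false AND false = false
[1.1.2] true OR false = true
[1.1] false → true (antecedent false ⇒ implication holds) = true
[1.2.1.1] exactly-one(false, false) = false
[1.2.1] NOT false = true
[1.2.2] exactly-one(false, true, true) = false
[1.2.3.2.1] true AND false = false
[1.2.3.2] NOT false = true
[1.2.3] false AND true = false
[1.2] true AND false AND false = false
[1] true OR false = true
[2] exactly-one(true, true) = false
[root] true AND false = false
Overall: false → disabled

Disabled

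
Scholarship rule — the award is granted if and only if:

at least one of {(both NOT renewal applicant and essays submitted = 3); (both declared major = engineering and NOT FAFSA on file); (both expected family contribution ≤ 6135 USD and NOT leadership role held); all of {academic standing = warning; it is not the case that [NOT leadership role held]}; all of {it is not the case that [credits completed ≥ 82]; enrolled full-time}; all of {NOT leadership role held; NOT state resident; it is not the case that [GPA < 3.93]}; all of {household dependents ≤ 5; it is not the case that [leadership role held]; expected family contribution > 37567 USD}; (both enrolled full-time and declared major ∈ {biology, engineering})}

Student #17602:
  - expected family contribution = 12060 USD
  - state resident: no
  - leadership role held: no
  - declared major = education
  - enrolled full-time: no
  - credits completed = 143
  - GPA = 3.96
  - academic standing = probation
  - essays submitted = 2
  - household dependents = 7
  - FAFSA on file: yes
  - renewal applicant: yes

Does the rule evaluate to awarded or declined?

Atomic conditions:
  NOT renewal applicant: yes → false
  essays submitted = 3: 2 == 3 is false
  declared major = engineering: education == engineering is false
  NOT FAFSA on file: yes → false
  expected family contribution ≤ 6135 USD: 12060 ≤ 6135 is false
  NOT leadership role held: no → true
  academic standing = warning: probation == warning is false
  credits completed ≥ 82: 143 ≥ 82 is true
  enrolled full-time: no → false
  NOT state resident: no → true
  GPA < 3.93: 3.96 < 3.93 is false
  household dependents ≤ 5: 7 ≤ 5 is false
  leadership role held: no → false
  expected family contribution > 37567 USD: 12060 > 37567 is false
  declared major ∈ {biology, engineering}: education is not in the set → false
Combine:
[1] false AND false = false
[2] false AND false = false
[3] false AND true = false
[4.2] NOT true = false
[4] false AND false = false
[5.1] NOT true = false
[5] false AND false = false
[6.3] NOT false = true
[6] true AND true AND true = true
[7.2] NOT false = true
[7] false AND true AND false = false
[8] false AND false = false
[root] false OR false OR false OR false OR false OR true OR false OR false = true
Overall: true → awarded

Awarded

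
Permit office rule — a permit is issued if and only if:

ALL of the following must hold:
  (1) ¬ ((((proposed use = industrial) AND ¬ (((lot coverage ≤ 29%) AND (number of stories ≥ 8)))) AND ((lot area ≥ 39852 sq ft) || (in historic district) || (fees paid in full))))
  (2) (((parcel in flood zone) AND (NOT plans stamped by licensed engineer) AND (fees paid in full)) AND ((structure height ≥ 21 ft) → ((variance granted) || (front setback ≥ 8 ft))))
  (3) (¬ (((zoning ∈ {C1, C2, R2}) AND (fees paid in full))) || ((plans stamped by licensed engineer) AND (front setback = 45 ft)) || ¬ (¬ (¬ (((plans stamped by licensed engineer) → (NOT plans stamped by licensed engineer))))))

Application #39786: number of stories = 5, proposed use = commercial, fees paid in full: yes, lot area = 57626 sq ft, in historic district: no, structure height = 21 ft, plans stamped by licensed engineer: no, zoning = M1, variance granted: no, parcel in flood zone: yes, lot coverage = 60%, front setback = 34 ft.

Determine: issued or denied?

Issued

Atomic conditions:
  proposed use = industrial: commercial == industrial is false
  lot coverage ≤ 29%: 60 ≤ 29 is false
  number of stories ≥ 8: 5 ≥ 8 is false
  lot area ≥ 39852 sq ft: 57626 ≥ 39852 is true
  in historic district: no → false
  fees paid in full: yes → true
  parcel in flood zone: yes → true
  NOT plans stamped by licensed engineer: no → true
  structure height ≥ 21 ft: 21 ≥ 21 is true
  variance granted: no → false
  front setback ≥ 8 ft: 34 ≥ 8 is true
  zoning ∈ {C1, C2, R2}: M1 is not in the set → false
  plans stamped by licensed engineer: no → false
  front setback = 45 ft: 34 == 45 is false
Combine:
[1.1.1.2.1] false AND false = false
[1.1.1.2] NOT false = true
[1.1.1] false AND true = false
[1.1.2] true OR false OR true = true
[1.1] false AND true = false
[1] NOT false = true
[2.1] true AND true AND true = true
[2.2.2] false OR true = true
[2.2] true → true = true
[2] true AND true = true
[3.1.1] false AND true = false
[3.1] NOT false = true
[3.2] false AND false = false
[3.3.1.1.1] false → true (antecedent false ⇒ implication holds) = true
[3.3.1.1] NOT true = false
[3.3.1] NOT false = true
[3.3] NOT true = false
[3] true OR false OR false = true
[root] true AND true AND true = true
Overall: true → issued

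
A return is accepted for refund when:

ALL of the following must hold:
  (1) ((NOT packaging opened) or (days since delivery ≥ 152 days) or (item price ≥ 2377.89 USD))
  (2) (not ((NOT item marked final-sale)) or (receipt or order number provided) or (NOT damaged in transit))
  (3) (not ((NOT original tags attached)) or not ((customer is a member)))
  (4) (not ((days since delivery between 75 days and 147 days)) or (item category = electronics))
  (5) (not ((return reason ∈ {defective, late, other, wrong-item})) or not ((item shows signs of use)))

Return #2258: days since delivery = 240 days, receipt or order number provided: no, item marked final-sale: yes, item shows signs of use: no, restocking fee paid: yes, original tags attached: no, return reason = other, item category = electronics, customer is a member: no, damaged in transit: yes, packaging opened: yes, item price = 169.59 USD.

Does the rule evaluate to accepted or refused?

Atomic conditions:
  NOT packaging opened: yes → false
  days since delivery ≥ 152 days: 240 ≥ 152 is true
  item price ≥ 2377.89 USD: 169.59 ≥ 2377.89 is false
  NOT item marked final-sale: yes → false
  receipt or order number provided: no → false
  NOT damaged in transit: yes → false
  NOT original tags attached: no → true
  customer is a member: no → false
  days since delivery between 75 days and 147 days: 240 in [75, 147] is false
  item category = electronics: electronics == electronics is true
  return reason ∈ {defective, late, other, wrong-item}: other is in the set → true
  item shows signs of use: no → false
Combine:
[1] false OR true OR false = true
[2.1] NOT false = true
[2] true OR false OR false = true
[3.1] NOT true = false
[3.2] NOT false = true
[3] false OR true = true
[4.1] NOT false = true
[4] true OR true = true
[5.1] NOT true = false
[5.2] NOT false = true
[5] false OR true = true
[root] true AND true AND true AND true AND true = true
Overall: true → accepted

Accepted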